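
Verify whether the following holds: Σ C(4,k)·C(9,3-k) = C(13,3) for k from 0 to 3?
True

Explanation: Vandermonde's identity gives C(13,3) = 286; RHS C(13,3) = 286.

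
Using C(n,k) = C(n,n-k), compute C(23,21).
253

Solution: C(23,21) = C(23,2) = 253.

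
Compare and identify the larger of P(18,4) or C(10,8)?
P(18,4)

Working:
P(18,4)=73,440, C(10,8)=45.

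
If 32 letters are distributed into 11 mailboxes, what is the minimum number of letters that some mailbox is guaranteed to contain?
3

Solution: Pigeonhole: ⌈32/11⌉ = 3.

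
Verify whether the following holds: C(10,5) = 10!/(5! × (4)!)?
False

Solution: The correct denominator is 5!×5!, giving C(10,5) = 252; the stated RHS is 10!/(5!×4!) = 1,260 ≠ 252, so the statement does not hold.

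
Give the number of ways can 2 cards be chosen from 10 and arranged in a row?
90
P(10,2) = 10!/(10-2)! = 90.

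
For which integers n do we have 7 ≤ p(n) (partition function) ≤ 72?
5, 6, 7, 8, 9, 10, 11

Working:
Tabulating p(n) via p(n) = p(n−1) + p(n−2) − p(n−5) − p(n−7) + …: p(4)=5; p(5)=7; p(6)=11; p(7)=15; p(8)=22; p(9)=30; p(10)=42; p(11)=56; p(12)=77. So valid n = 5, 6, 7, 8, 9, 10, 11.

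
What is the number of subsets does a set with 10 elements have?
1,024
Each element can be included or excluded: 2^10 = 1,024.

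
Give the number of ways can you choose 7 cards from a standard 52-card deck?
C(52,7) = 133,784,560.
Final answer: 133,784,560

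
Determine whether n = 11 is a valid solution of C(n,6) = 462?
Yes

Solution: C(11,6) = 11·10·9·8·7·6/6! = 332,640/720 = 462, which equals 462.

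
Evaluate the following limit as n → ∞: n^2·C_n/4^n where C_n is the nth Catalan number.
∞

Solution: C_n ~ 4^n/(n^(3/2)√π), so n^2·C_n/4^n ~ n^(2 − 3/2)/√π → ∞.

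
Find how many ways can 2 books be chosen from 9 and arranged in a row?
P(9,2) = 9!/(9-2)! = 72.

Answer: 72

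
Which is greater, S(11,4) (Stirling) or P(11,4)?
S(11,4) = 4·S(10,4) + S(10,3) = 4·34,105 + 9,330 = 145,750; P(11,4) = 7,920.

Answer: S(11,4)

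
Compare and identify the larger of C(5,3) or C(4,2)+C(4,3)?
Equal

Working:
By Pascal's identity: C(5,3) = C(4,2)+C(4,3) = 10. Equal.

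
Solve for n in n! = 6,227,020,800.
n! is strictly increasing. 11! = 39,916,800, 12! = 479,001,600, 13! = 6,227,020,800 ✓. So n = 13.
Final answer: 13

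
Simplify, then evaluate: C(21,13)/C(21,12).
C(n,k+1)/C(n,k) = (n−k)/(k+1). Here (21−12)/(12+1) = 9/13 = 9/13.
Final answer: 9/13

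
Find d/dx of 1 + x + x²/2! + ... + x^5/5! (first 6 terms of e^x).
1 + x + x²/2! + ... + x^4/4!

Reasoning: Differentiating term by term gives the first 5 terms of e^x.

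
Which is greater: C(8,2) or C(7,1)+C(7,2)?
Equal
By Pascal's identity: C(8,2) = C(7,1)+C(7,2) = 28. Equal.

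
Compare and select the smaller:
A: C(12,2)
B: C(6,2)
B

Solution: A=C(12,2)=66, B=C(6,2)=15.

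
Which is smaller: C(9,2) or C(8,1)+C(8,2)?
By Pascal's identity: C(9,2) = C(8,1)+C(8,2) = 36. Equal.
Final answer: Equal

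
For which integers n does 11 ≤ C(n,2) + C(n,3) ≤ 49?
5, 6

Reasoning: C(4,2)+C(4,3)=10; C(5,2)+C(5,3)=20; C(6,2)+C(6,3)=35; C(7,2)+C(7,3)=56. So valid n = 5, 6.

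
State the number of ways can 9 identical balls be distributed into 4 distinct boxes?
220

C(9+4-1, 4-1) = C(12, 3) = 220.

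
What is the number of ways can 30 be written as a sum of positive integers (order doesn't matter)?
5,604

Pentagonal recurrence p(n) = p(n−1) + p(n−2) − p(n−5) − p(n−7) + …: p(30) = p(29) + p(28) − p(25) − p(23) + p(18) + p(15) − p(8) − p(4) = 4,565 + 3,718 − 1,958 − 1,255 + 385 + 176 − 22 − 5 = 5,604.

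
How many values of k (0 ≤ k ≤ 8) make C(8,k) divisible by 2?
7

Solution: Checking C(8,k) mod 2 for k = 0..8: divisible at k = 1, 2, 3, 4, 5, 6, 7. That's 7 values.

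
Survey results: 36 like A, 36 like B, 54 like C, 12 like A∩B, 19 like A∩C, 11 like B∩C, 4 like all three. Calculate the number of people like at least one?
88

Explanation: |A∪B∪C| = 36+36+54-12-19-11+4 = 88.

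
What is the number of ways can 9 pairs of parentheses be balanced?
Using the Catalan number formula: C_n = C(2n, n) / (n+1)
C_9 = C(18, 9) / (9+1)
     = 48620 / 10
     = 4,862

Answer: 4,862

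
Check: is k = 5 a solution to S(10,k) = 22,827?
S(10,5) = 5·S(9,5) + S(9,4) = 5·6,951 + 7,770 = 42,525, which does not equal 22,827.
Final answer: No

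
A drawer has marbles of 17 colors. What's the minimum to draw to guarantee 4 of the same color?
Worst case: 3 of each = 51. One more: 52.
Final answer: 52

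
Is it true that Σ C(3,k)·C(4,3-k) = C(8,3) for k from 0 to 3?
False

Working:
Vandermonde's identity gives C(7,3) = 35; RHS C(8,3) = 56.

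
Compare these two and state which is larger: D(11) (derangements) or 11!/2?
11!/2

Working:
D(11) = (11-1)·[D(10) + D(9)] = 10·[1,334,961 + 133,496] = 14,684,570; 11!/2 = 39,916,800/2 = 19,958,400.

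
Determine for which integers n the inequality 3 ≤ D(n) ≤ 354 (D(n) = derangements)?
4, 5, 6

Using D(n) = (n−1)[D(n−1) + D(n−2)] with D(1)=0, D(2)=1: D(3)=2; D(4)=9; D(5)=44; D(6)=265; D(7)=1,854. So valid n = 4, 5, 6.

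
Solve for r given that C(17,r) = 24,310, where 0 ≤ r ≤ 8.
C(17,r) is increasing for 0 ≤ r ≤ 8. Stepping up (C(17,r+1) = C(17,r)·(17−r)/(r+1)): C(17,1) = 17, C(17,2) = 136, C(17,3) = 680, C(17,4) = 2,380, C(17,5) = 6,188, C(17,6) = 12,376, C(17,7) = 19,448, C(17,8) = 24,310 ✓. So r = 8.

Answer: 8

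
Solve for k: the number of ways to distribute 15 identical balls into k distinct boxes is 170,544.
8
Stars and bars: the count is C(15+k−1, k−1), increasing in k. k=6: C(20,5) = 15,504, k=7: C(21,6) = 54,264, k=8: C(22,7) = 170,544 ✓. So k = 8.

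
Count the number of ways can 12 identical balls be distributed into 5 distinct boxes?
1,820

C(12+5-1, 5-1) = C(16, 4) = 1,820.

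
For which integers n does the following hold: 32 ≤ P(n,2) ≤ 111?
7, 8, 9, 10, 11
P(6,2)=30; P(7,2)=42; P(8,2)=56; P(9,2)=72; P(10,2)=90; P(11,2)=110; P(12,2)=132. So valid n = 7, 8, 9, 10, 11.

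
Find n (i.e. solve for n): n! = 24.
4

Working:
n! is strictly increasing. 2! = 2, 3! = 6, 4! = 24 ✓. So n = 4.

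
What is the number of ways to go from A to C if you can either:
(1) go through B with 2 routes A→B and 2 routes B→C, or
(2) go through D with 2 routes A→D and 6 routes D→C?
16

Explanation: Route via B: 2×2=4. Route via D: 2×6=12. Total: 16.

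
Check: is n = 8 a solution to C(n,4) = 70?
C(8,4) = 8·7·6·5/4! = 1,680/24 = 70, which equals 70.
Final answer: Yes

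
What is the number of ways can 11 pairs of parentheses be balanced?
Using the Catalan number formula: C_n = C(2n, n) / (n+1)
C_11 = C(22, 11) / (11+1)
     = 705432 / 12
     = 58,786
Final answer: 58,786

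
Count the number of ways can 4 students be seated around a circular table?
6

Circular arrangements: (4-1)! = 6.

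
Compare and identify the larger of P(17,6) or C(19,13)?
P(17,6)=8,910,720, C(19,13)=27,132.
Final answer: P(17,6)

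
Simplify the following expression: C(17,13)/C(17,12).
5/13

Explanation: C(n,k+1)/C(n,k) = (n−k)/(k+1). Here (17−12)/(12+1) = 5/13 = 5/13.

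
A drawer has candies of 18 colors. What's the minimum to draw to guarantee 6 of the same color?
91

Solution: Worst case: 5 of each = 90. One more: 91.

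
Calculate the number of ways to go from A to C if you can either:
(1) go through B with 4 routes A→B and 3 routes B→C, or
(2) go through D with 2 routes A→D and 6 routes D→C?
24

Explanation: Route via B: 4×3=12. Route via D: 2×6=12. Total: 24.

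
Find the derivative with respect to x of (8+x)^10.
10(8+x)^9

Working:
Using the power rule: d/dx (8+x)^10 = 10(8+x)^{9}.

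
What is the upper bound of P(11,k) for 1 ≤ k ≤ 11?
39,916,800

Working:
P(11,k) increases in k, so maximum at k = 11: 11! = 39,916,800.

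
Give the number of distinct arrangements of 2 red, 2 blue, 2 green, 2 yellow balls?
2,520

Reasoning: Multinomial: 8!/(2! × 2! × 2! × 2!) = 2,520.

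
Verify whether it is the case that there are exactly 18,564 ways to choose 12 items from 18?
C(18,12) = 18,564.

Answer: True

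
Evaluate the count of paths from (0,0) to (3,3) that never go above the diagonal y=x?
Counted by the Catalan number C_3: C_3 = C(6,3)/(3+1) = 20/4 = 5.
Final answer: 5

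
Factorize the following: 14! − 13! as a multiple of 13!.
13 × 13! = 80,951,270,400

Explanation: 14! − 13! = 14·13! − 13! = (14 − 1)·13! = 13 × 13! = 80,951,270,400.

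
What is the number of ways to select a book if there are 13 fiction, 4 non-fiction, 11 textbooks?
28

Solution: By the addition principle: 13 + 4 + 11 = 28.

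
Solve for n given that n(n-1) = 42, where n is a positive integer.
7

Reasoning: n² − n − 42 = 0, so n = (1 ± √(1 + 4·42))/2 = (1 ± √169)/2 = (1 ± 13)/2, i.e. n = 7 or n = -6. Taking the positive root, n = 7 (check: 7×6 = 42).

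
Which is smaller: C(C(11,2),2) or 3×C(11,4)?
3×C(11,4)
C(C(11,2),2)=1,485, 3×C(11,4)=990.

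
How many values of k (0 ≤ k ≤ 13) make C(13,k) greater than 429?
6

Solution: Row 13 is unimodal and symmetric about k=13/2. C(13,3)=286 ≤ 429; C(13,4)=715 > 429; by symmetry C(13,k) > 429 for k = 4..9. That's 9 - 4 + 1 = 6 values.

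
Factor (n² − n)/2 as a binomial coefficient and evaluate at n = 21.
C(n,2); C(21,2) = 210

Solution: (n² − n)/2 = n(n−1)/2 = C(n,2). At n = 21: C(21,2) = 210.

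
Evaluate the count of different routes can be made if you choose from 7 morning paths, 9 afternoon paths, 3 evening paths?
189
By the multiplication principle: 7 × 9 × 3 = 189.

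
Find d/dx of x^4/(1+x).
(4x^3(1+x) - x^4)/(1+x)²

Reasoning: Quotient rule: [4x^{3}(1+x) - x^4]/(1+x)².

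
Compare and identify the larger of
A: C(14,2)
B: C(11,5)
B

Solution: A=C(14,2)=91, B=C(11,5)=462.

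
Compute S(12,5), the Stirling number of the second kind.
1,379,400
Using the Stirling recurrence: S(n,k) = k·S(n-1,k) + S(n-1,k-1)
S(12,5) = 5·S(11,5) + S(11,4)
         = 5·246730 + 145750
         = 1233650 + 145750
         = 1,379,400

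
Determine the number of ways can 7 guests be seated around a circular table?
720

Circular arrangements: (7-1)! = 720.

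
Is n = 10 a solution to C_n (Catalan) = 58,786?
No

Working:
C_10 = C(20,10)/(10+1) = 184,756/11 = 16,796, which does not equal 58,786.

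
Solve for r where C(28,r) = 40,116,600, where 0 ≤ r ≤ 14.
14

C(28,r) is increasing for 0 ≤ r ≤ 14. Stepping up (C(28,r+1) = C(28,r)·(28−r)/(r+1)): C(28,1) = 28, C(28,2) = 378, C(28,3) = 3,276, C(28,4) = 20,475, C(28,5) = 98,280, C(28,6) = 376,740, C(28,7) = 1,184,040, C(28,8) = 3,108,105, C(28,9) = 6,906,900, C(28,10) = 13,123,110, C(28,11) = 21,474,180, C(28,12) = 30,421,755, C(28,13) = 37,442,160, C(28,14) = 40,116,600 ✓. So r = 14.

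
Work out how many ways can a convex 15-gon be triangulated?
742,900

Working:
Using the Catalan number formula: C_n = C(2n, n) / (n+1)
C_13 = C(26, 13) / (13+1)
     = 10400600 / 14
     = 742,900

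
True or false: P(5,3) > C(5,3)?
True

Explanation: P(5,3) = 60 and C(5,3) = 10; P(n,r) = r! × C(n,r) so P > C whenever r ≥ 2.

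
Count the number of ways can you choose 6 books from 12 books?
924

C(12,6) = 12! / (6! × (12-6)!)
         = 12! / (6! × 6!)
         = 924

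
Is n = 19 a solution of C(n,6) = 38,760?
No

Solution: C(19,6) = 19·18·17·16·15·14/6! = 19,535,040/720 = 27,132, which does not equal 38,760.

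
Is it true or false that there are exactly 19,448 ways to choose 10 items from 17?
C(17,10) = 19,448.
Final answer: True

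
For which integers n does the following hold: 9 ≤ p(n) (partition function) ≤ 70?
6, 7, 8, 9, 10, 11

Reasoning: Tabulating p(n) via p(n) = p(n−1) + p(n−2) − p(n−5) − p(n−7) + …: p(5)=7; p(6)=11; p(7)=15; p(8)=22; p(9)=30; p(10)=42; p(11)=56; p(12)=77. So valid n = 6, 7, 8, 9, 10, 11.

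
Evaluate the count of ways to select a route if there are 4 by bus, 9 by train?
By the addition principle: 4 + 9 = 13.

Answer: 13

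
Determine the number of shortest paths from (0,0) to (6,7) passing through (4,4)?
700

Reasoning: To (4,4): C(8,4)=70. From there: C(5,2)=10. Total: 700.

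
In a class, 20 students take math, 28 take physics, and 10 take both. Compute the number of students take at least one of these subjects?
|A∪B| = |A|+|B|-|A∩B| = 20+28-10 = 38.

Answer: 38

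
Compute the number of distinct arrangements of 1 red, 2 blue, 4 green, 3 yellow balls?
12,600

Reasoning: Multinomial: 10!/(1! × 2! × 4! × 3!) = 12,600.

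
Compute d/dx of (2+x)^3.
3(2+x)^2

Reasoning: Using the power rule: d/dx (2+x)^3 = 3(2+x)^{2}.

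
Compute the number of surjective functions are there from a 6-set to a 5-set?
1,800
Onto functions = 5! × S(6,5)
First compute S(6,5) via recurrence:
Using the Stirling recurrence: S(n,k) = k·S(n-1,k) + S(n-1,k-1)
S(6,5) = 5·S(5,5) + S(5,4)
         = 5·1 + 10
         = 5 + 10
         = 15
Then: 120 × 15 = 1,800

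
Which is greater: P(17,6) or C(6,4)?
P(17,6)=8,910,720, C(6,4)=15.
Final answer: P(17,6)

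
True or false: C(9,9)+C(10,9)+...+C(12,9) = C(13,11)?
False

Solution: Hockey stick identity gives Σ = C(13,10) = 286; RHS C(13,11) = 78.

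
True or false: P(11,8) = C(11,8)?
False

P(11,8) = 6,652,800 and C(11,8) = 165; P(n,r) = r! × C(n,r) so P > C whenever r ≥ 2.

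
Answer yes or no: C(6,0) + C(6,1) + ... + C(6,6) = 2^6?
Yes

Working:
Binomial theorem with x = y = 1: Σ C(6,i) = (1+1)^6 = 2^6 = 64. The statement holds.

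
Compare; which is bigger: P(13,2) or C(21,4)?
C(21,4)

P(13,2)=156, C(21,4)=5,985.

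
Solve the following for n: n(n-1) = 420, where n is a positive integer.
n² − n − 420 = 0, so n = (1 ± √(1 + 4·420))/2 = (1 ± √1,681)/2 = (1 ± 41)/2, i.e. n = 21 or n = -20. Taking the positive root, n = 21 (check: 21×20 = 420).

Answer: 21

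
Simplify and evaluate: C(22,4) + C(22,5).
33,649

Working:
By Pascal's identity: C(23,5) = 33,649.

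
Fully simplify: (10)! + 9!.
3,991,680

Reasoning: (10)! + 9! = (10)·9! + 9! = (10+1)·9! = 11·9! = 3,991,680.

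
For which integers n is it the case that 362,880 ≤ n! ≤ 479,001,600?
9, 10, 11, 12

n! is strictly increasing; 9! = 362,880 and 12! = 479,001,600, so valid n = 9, 10, 11, 12.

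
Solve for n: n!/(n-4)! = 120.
5

Solution: n!/(n-4)! = n×(n-1)×(n-2)×(n-3), a product of 4 consecutive integers ≈ (n−1.5)^4. 120^(1/4) + 1.5 ≈ 4.8; check n = 5: 5×4×3×2 = 120 ✓. So n = 5.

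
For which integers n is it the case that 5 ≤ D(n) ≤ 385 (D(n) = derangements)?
4, 5, 6
Using D(n) = (n−1)[D(n−1) + D(n−2)] with D(1)=0, D(2)=1: D(3)=2; D(4)=9; D(5)=44; D(6)=265; D(7)=1,854. So valid n = 4, 5, 6.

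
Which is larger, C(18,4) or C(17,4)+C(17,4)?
C(18,4)=3,060; C(17,4)+C(17,4)=2,380+2,380=4,760.

Answer: C(17,4)+C(17,4)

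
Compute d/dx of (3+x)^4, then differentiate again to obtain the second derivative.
12(3+x)^2

First derivative: 4(3+x)^{3}. Second derivative: 4·3·(3+x)^{2} = 12(3+x)^{2}.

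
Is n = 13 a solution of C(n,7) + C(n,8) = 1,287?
No

C(13,7) + C(13,8) = 1,716 + 1,287 = 3,003, which does not equal 1,287.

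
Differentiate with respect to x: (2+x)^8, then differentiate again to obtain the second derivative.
56(2+x)^6

Solution: First derivative: 8(2+x)^{7}. Second derivative: 8·7·(2+x)^{6} = 56(2+x)^{6}.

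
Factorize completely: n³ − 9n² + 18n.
n(n − 3)(n − 6)

Solution: n³ − 9n² + 18n = n(n² − 9n + 18) = n(n − 3)(n − 6).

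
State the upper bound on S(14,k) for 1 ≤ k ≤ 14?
63,436,373
Row S(14,k) for k = 1..14 (via S(n,k) = k·S(n−1,k) + S(n−1,k−1)): 1, 8,191, 788,970, 10,391,745, 40,075,035, 63,436,373, 49,329,280, 20,912,320, 5,135,130, 752,752, 66,066, 3,367, 91, 1. The row is unimodal; maximum at k = 6: 63,436,373.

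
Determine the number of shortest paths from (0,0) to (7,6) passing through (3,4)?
525
To (3,4): C(7,3)=35. From there: C(6,4)=15. Total: 525.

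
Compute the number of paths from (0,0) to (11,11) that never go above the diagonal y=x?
58,786

Working:
Counted by the Catalan number C_11: C_11 = C(22,11)/(11+1) = 705,432/12 = 58,786.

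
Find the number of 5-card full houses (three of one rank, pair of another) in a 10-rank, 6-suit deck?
27,000

Explanation: Triple rank: 10. Triple suits: C(6,3)=20. Pair rank: 9. Pair suits: C(6,2)=15. Total: 27,000.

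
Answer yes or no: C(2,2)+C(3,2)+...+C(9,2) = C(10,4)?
Hockey stick identity gives Σ = C(10,3) = 120; RHS C(10,4) = 210.

Answer: No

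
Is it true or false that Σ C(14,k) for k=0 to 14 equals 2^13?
Binomial theorem: Σ C(14,k) = (1+1)^14 = 2^14 = 16,384; RHS 2^13 = 8,192.
Final answer: False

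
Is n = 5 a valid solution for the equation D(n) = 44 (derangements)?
Yes

Reasoning: D(5) = (5-1)·[D(4) + D(3)] = 4·[9 + 2] = 44, which equals 44.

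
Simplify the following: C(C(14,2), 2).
4,095

Solution: C(14,2) = 91, then C(91, 2) = 4,095.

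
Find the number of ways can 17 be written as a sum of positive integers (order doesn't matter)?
297

Solution: Pentagonal recurrence p(n) = p(n−1) + p(n−2) − p(n−5) − p(n−7) + …: p(17) = p(16) + p(15) − p(12) − p(10) + p(5) + p(2) = 231 + 176 − 77 − 42 + 7 + 2 = 297.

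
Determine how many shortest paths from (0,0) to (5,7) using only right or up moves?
792
Choose 5 rights from 12 moves: C(12,5) = 792.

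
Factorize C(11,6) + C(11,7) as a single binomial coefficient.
By Pascal's identity: C(11,6) + C(11,7) = C(12,7) = 792.
Final answer: C(12,7)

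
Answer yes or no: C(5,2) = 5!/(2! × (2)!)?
No

The correct denominator is 2!×3!, giving C(5,2) = 10; the stated RHS is 5!/(2!×2!) = 30 ≠ 10, so the statement does not hold.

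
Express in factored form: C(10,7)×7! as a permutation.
P(10,7)
C(10,7)×7! = [10!/(7!(3)!)]×7! = 10!/(3)! = P(10,7) = 604,800.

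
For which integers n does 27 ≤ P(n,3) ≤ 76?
5

P(4,3)=24; P(5,3)=60; P(6,3)=120. So valid n = 5.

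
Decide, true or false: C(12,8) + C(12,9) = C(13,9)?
True
Pascal's identity: LHS = 495 + 220 = 715; RHS = C(13,9) = 715. Both sides agree, so the statement holds.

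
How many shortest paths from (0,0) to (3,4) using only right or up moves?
35

Explanation: Choose 3 rights from 7 moves: C(7,3) = 35.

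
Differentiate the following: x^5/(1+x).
(5x^4(1+x) - x^5)/(1+x)²

Quotient rule: [5x^{4}(1+x) - x^5]/(1+x)².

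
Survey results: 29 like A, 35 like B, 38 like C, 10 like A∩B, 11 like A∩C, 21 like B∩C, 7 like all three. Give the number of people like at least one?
67

Reasoning: |A∪B∪C| = 29+35+38-10-11-21+7 = 67.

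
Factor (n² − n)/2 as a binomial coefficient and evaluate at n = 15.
(n² − n)/2 = n(n−1)/2 = C(n,2). At n = 15: C(15,2) = 105.

Answer: C(n,2); C(15,2) = 105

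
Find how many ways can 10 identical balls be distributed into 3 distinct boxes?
66

Reasoning: C(10+3-1, 3-1) = C(12, 2) = 66.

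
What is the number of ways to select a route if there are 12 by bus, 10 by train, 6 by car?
28
By the addition principle: 12 + 10 + 6 = 28.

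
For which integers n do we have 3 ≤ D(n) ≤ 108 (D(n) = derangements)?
4, 5

Using D(n) = (n−1)[D(n−1) + D(n−2)] with D(1)=0, D(2)=1: D(3)=2; D(4)=9; D(5)=44; D(6)=265. So valid n = 4, 5.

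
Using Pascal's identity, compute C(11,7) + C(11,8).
495

C(11,7) + C(11,8) = C(12,8) = 495.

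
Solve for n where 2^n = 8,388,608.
23

Reasoning: 8,388,608 = 1,024 × 1,024 × 8 = 2^10 × 2^10 × 2^3 = 2^23, so n = 23.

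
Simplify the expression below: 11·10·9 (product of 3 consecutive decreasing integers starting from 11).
990

Reasoning: This is P(11,3) = 11!/(8)! = 990.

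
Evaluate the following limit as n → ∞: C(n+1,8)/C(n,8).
Both numerator and denominator grow as n^8/8! for large n, so the ratio → 1.

Answer: 1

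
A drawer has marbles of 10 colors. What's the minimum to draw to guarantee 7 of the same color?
61

Explanation: Worst case: 6 of each = 60. One more: 61.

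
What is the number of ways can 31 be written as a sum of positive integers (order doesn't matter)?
6,842

Pentagonal recurrence p(n) = p(n−1) + p(n−2) − p(n−5) − p(n−7) + …: p(31) = p(30) + p(29) − p(26) − p(24) + p(19) + p(16) − p(9) − p(5) = 5,604 + 4,565 − 2,436 − 1,575 + 490 + 231 − 30 − 7 = 6,842.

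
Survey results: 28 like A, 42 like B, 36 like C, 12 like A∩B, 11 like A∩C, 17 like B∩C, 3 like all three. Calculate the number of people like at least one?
69

Explanation: |A∪B∪C| = 28+42+36-12-11-17+3 = 69.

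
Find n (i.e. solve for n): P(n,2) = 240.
P(n,2) = n(n−1) is increasing in n; n(n−1) ≈ (n−0.5)^2 = 240 gives n ≈ 16.0. Check: P(14,2) = 182, P(15,2) = 210, P(16,2) = 240 ✓. So n = 16.
Final answer: 16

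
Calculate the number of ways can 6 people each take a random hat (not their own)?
Using D(n) = (n-1)[D(n-1) + D(n-2)]:
D(6) = (6-1) × [D(5) + D(4)]
      = 5 × [44 + 9]
      = 5 × 53
      = 265
Final answer: 265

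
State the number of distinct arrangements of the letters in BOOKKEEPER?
151,200

Word has 10 letters (B=1, O=2, K=2, E=3, P=1, R=1). Arrangements: 10!/Π(k!) = 151,200.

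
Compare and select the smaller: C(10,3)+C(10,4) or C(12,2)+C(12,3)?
C(12,2)+C(12,3)
First=330, Second=286.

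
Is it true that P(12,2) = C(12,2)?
False

Solution: P(12,2) = 132 but C(12,2) = 66; they differ by a factor of 2! = 2, so the statement does not hold.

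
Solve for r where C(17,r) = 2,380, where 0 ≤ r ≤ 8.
4

Explanation: C(17,r) is increasing for 0 ≤ r ≤ 8. Stepping up (C(17,r+1) = C(17,r)·(17−r)/(r+1)): C(17,1) = 17, C(17,2) = 136, C(17,3) = 680, C(17,4) = 2,380 ✓. So r = 4.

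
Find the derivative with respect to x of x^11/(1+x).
Quotient rule: [11x^{10}(1+x) - x^11]/(1+x)².
Final answer: (11x^10(1+x) - x^11)/(1+x)²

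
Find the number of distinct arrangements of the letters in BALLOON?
1,260

Solution: Word has 7 letters (B=1, A=1, L=2, O=2, N=1). Arrangements: 7!/Π(k!) = 1,260.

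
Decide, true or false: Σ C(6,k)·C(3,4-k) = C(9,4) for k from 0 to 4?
True
Vandermonde's identity gives C(9,4) = 126; RHS C(9,4) = 126.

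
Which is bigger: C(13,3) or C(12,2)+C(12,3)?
Equal

Explanation: By Pascal's identity: C(13,3) = C(12,2)+C(12,3) = 286. Equal.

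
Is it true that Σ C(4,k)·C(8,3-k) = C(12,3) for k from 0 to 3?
True

Vandermonde's identity gives C(12,3) = 220; RHS C(12,3) = 220.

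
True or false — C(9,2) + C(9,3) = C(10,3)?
True
Pascal's identity: LHS = 36 + 84 = 120; RHS = C(10,3) = 120. Both sides agree, so the statement holds.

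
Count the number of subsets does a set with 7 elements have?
128

Solution: Each element can be included or excluded: 2^7 = 128.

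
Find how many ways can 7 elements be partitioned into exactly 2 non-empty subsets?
63

Explanation: This equals S(7,2), the Stirling number of the 2nd kind.
Using the Stirling recurrence: S(n,k) = k·S(n-1,k) + S(n-1,k-1)
S(7,2) = 2·S(6,2) + S(6,1)
         = 2·31 + 1
         = 62 + 1
         = 63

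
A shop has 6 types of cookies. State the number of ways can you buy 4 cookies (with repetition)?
126

Explanation: Stars and bars: C(4+6-1, 4) = C(9, 4) = 126.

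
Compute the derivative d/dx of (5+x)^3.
3(5+x)^2

Explanation: Using the power rule: d/dx (5+x)^3 = 3(5+x)^{2}.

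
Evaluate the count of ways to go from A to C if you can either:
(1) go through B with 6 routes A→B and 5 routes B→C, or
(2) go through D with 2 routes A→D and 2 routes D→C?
34

Solution: Route via B: 6×5=30. Route via D: 2×2=4. Total: 34.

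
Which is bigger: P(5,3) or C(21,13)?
C(21,13)

Working:
P(5,3)=60, C(21,13)=203,490.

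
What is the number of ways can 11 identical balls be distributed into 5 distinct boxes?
C(11+5-1, 5-1) = C(15, 4) = 1,365.

Answer: 1,365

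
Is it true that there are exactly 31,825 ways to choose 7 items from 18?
False

Working:
C(18,7) = 31,824 ≠ 31825.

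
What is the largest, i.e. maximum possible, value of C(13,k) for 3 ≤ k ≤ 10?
1,716
C(13,k) is maximised at the centre of the row: C(13,6) = 1,716.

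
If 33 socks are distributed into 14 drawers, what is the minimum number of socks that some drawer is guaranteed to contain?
3

Pigeonhole: ⌈33/14⌉ = 3.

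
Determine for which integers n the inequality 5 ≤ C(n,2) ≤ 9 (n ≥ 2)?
4

Working:
C(3,2)=3; C(4,2)=6; C(5,2)=10. So valid n = 4.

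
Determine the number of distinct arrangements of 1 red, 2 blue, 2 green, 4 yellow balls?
3,780

Multinomial: 9!/(1! × 2! × 2! × 4!) = 3,780.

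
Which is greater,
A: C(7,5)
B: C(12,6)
B

Solution: A=C(7,5)=21, B=C(12,6)=924.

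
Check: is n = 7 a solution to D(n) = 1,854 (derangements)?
Yes

Solution: D(7) = (7-1)·[D(6) + D(5)] = 6·[265 + 44] = 1,854, which equals 1,854.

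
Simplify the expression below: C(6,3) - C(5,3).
10

Solution: C(6,3) - C(5,3) = C(5,2) = 10.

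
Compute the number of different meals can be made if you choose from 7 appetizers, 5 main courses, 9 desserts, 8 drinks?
2,520

By the multiplication principle: 7 × 5 × 9 × 8 = 2,520.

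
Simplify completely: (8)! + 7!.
45,360

Solution: (8)! + 7! = (8)·7! + 7! = (8+1)·7! = 9·7! = 45,360.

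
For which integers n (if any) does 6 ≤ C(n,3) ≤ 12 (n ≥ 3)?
5

Reasoning: C(4,3)=4; C(5,3)=10; C(6,3)=20. So valid n = 5.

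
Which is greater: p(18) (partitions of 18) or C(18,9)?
C(18,9)
Pentagonal recurrence p(n) = p(n−1) + p(n−2) − p(n−5) − p(n−7) + …: p(18) = p(17) + p(16) − p(13) − p(11) + p(6) + p(3) = 297 + 231 − 101 − 56 + 11 + 3 = 385; C(18,9) = 48,620.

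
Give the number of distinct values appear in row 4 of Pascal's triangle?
3
Row 4 has entries C(4,0)..C(4,4); by symmetry C(4,k)=C(4,4-k), giving 3 distinct values.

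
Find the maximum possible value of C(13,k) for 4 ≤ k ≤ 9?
1,716

Explanation: C(13,k) is maximised at the centre of the row: C(13,6) = 1,716.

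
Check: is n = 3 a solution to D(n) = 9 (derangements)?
D(3) = (3-1)·[D(2) + D(1)] = 2·[1 + 0] = 2, which does not equal 9.

Answer: No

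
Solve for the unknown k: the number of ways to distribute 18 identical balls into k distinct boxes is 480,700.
8

Solution: Stars and bars: the count is C(18+k−1, k−1), increasing in k. k=6: C(23,5) = 33,649, k=7: C(24,6) = 134,596, k=8: C(25,7) = 480,700 ✓. So k = 8.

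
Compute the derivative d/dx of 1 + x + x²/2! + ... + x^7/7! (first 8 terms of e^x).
Differentiating term by term gives the first 7 terms of e^x.

Answer: 1 + x + x²/2! + ... + x^6/6!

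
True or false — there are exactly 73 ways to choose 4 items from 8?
C(8,4) = 70 ≠ 73.
Final answer: False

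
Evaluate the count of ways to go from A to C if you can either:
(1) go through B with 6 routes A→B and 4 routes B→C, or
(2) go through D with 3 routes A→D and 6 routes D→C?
Route via B: 6×4=24. Route via D: 3×6=18. Total: 42.
Final answer: 42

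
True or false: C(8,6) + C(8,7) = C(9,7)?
True

Explanation: Pascal's identity C(n,k) + C(n,k+1) = C(n+1,k+1): 28 + 8 = 36 = C(9,7).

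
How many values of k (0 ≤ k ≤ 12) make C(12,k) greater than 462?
5

Reasoning: Row 12 is unimodal and symmetric about k=12/2. C(12,3)=220 ≤ 462; C(12,4)=495 > 462; by symmetry C(12,k) > 462 for k = 4..8. That's 8 - 4 + 1 = 5 values.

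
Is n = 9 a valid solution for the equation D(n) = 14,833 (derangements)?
No

Reasoning: D(9) = (9-1)·[D(8) + D(7)] = 8·[14,833 + 1,854] = 133,496, which does not equal 14,833.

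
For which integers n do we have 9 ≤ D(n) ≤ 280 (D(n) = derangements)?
4, 5, 6

Solution: Using D(n) = (n−1)[D(n−1) + D(n−2)] with D(1)=0, D(2)=1: D(3)=2; D(4)=9; D(5)=44; D(6)=265; D(7)=1,854. So valid n = 4, 5, 6.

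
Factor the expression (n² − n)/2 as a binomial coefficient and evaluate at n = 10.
C(n,2); C(10,2) = 45
(n² − n)/2 = n(n−1)/2 = C(n,2). At n = 10: C(10,2) = 45.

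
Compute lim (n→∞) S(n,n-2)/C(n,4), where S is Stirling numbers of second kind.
3

Solution: The leading term of S(n,n-2) as a polynomial in n is (3)!!·C(n,4), so the ratio → (3)!! = 3.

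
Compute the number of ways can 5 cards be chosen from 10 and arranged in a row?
30,240

Solution: P(10,5) = 10!/(10-5)! = 30,240.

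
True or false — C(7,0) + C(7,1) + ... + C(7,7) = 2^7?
True

Reasoning: Binomial theorem with x = y = 1: Σ C(7,i) = (1+1)^7 = 2^7 = 128. The statement holds.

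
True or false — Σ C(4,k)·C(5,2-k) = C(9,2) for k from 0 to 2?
True

Explanation: Vandermonde's identity gives C(9,2) = 36; RHS C(9,2) = 36.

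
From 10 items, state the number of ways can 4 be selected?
C(10,4) = 10! / (4! × (10-4)!)
         = 10! / (4! × 6!)
         = 210

Answer: 210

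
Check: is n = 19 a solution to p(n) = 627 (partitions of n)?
No
Pentagonal recurrence p(n) = p(n−1) + p(n−2) − p(n−5) − p(n−7) + …: p(19) = p(18) + p(17) − p(14) − p(12) + p(7) + p(4) = 385 + 297 − 135 − 77 + 15 + 5 = 490, which does not equal 627.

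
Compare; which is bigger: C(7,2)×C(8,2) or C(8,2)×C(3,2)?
C(7,2)×C(8,2)
C(7,2)×C(8,2)=588, C(8,2)×C(3,2)=84.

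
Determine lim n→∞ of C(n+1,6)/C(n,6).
Both numerator and denominator grow as n^6/6! for large n, so the ratio → 1.
Final answer: 1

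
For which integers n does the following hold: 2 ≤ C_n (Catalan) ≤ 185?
C_1=1; C_2=2; C_3=5; C_4=14; C_5=42; C_6=132; C_7=429. So valid n = 2, 3, 4, 5, 6.

Answer: 2, 3, 4, 5, 6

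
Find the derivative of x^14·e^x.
(14x^13 + x^14)e^x

Working:
Product rule: d/dx[x^14]·e^x + x^14·d/dx[e^x] = 14x^{13}e^x + x^14e^x.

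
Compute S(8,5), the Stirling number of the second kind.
Using the Stirling recurrence: S(n,k) = k·S(n-1,k) + S(n-1,k-1)
S(8,5) = 5·S(7,5) + S(7,4)
         = 5·140 + 350
         = 700 + 350
         = 1,050
Final answer: 1,050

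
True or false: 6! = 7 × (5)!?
False

Reasoning: 6! = 6 × 5! = 720, but 7 × 5! = 840.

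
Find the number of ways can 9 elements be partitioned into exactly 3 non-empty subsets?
3,025

Explanation: This equals S(9,3), the Stirling number of the 2nd kind.
Using the Stirling recurrence: S(n,k) = k·S(n-1,k) + S(n-1,k-1)
S(9,3) = 3·S(8,3) + S(8,2)
         = 3·966 + 127
         = 2898 + 127
         = 3,025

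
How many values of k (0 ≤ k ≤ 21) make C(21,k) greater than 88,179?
8

Solution: Row 21 is unimodal and symmetric about k=21/2. C(21,6)=54,264 ≤ 88,179; C(21,7)=116,280 > 88,179; by symmetry C(21,k) > 88,179 for k = 7..14. That's 14 - 7 + 1 = 8 values.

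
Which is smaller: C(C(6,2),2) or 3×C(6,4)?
3×C(6,4)

Solution: C(C(6,2),2)=105, 3×C(6,4)=45.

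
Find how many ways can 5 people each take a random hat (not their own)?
44

Using D(n) = (n-1)[D(n-1) + D(n-2)]:
D(5) = (5-1) × [D(4) + D(3)]
      = 4 × [9 + 2]
      = 4 × 11
      = 44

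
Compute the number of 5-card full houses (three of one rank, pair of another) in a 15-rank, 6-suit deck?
63,000

Triple rank: 15. Triple suits: C(6,3)=20. Pair rank: 14. Pair suits: C(6,2)=15. Total: 63,000.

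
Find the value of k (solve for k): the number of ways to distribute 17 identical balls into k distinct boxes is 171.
Stars and bars: the count is C(17+k−1, k−1), increasing in k. k=2: C(18,1) = 18, k=3: C(19,2) = 171 ✓. So k = 3.

Answer: 3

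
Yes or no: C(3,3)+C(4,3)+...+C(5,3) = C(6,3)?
No
Hockey stick identity gives Σ = C(6,4) = 15; RHS C(6,3) = 20.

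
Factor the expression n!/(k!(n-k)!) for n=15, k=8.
C(15,8) = 6,435

Solution: This is the binomial coefficient C(15,8) = 6,435.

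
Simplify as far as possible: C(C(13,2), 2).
3,003

Solution: C(13,2) = 78, then C(78, 2) = 3,003.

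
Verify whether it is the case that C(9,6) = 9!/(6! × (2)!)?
False

Explanation: The correct denominator is 6!×3!, giving C(9,6) = 84; the stated RHS is 9!/(6!×2!) = 252 ≠ 84, so the statement does not hold.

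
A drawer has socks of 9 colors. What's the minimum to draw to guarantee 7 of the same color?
Worst case: 6 of each = 54. One more: 55.
Final answer: 55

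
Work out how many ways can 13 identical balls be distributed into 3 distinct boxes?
C(13+3-1, 3-1) = C(15, 2) = 105.
Final answer: 105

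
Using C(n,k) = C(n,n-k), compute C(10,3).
120

Reasoning: C(10,3) = C(10,7) = 120.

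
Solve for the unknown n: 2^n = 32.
5

Reasoning: 2^5 = 32, so n = 5.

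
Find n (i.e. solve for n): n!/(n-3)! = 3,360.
n!/(n-3)! = n×(n-1)×(n-2), a product of 3 consecutive integers ≈ (n−1)^3. 3,360^(1/3) + 1 ≈ 16.0; check n = 16: 16×15×14 = 3,360 ✓. So n = 16.

Answer: 16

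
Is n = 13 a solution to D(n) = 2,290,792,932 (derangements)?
Yes

Solution: D(13) = (13-1)·[D(12) + D(11)] = 12·[176,214,841 + 14,684,570] = 2,290,792,932, which equals 2,290,792,932.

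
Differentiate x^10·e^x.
(10x^9 + x^10)e^x

Working:
Product rule: d/dx[x^10]·e^x + x^10·d/dx[e^x] = 10x^{9}e^x + x^10e^x.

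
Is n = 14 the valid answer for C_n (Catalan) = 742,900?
No

Reasoning: C_14 = C(28,14)/(14+1) = 40,116,600/15 = 2,674,440, which does not equal 742,900.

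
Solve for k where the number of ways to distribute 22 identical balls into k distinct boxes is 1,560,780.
Stars and bars: the count is C(22+k−1, k−1), increasing in k. k=6: C(27,5) = 80,730, k=7: C(28,6) = 376,740, k=8: C(29,7) = 1,560,780 ✓. So k = 8.
Final answer: 8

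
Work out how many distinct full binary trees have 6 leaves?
Using the Catalan number formula: C_n = C(2n, n) / (n+1)
C_5 = C(10, 5) / (5+1)
     = 252 / 6
     = 42

Answer: 42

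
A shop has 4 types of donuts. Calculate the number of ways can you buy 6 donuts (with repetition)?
84

Reasoning: Stars and bars: C(6+4-1, 6) = C(9, 6) = 84.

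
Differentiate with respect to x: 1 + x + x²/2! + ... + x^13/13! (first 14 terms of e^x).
1 + x + x²/2! + ... + x^12/12!

Reasoning: Differentiating term by term gives the first 13 terms of e^x.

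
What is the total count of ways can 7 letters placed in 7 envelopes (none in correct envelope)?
1,854

Working:
Using D(n) = (n-1)[D(n-1) + D(n-2)]:
D(7) = (7-1) × [D(6) + D(5)]
      = 6 × [265 + 44]
      = 6 × 309
      = 1,854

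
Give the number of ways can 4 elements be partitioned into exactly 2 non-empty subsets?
7

Solution: This equals S(4,2), the Stirling number of the 2nd kind.
Using the Stirling recurrence: S(n,k) = k·S(n-1,k) + S(n-1,k-1)
S(4,2) = 2·S(3,2) + S(3,1)
         = 2·3 + 1
         = 6 + 1
         = 7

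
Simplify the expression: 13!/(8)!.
This equals 13×12×...×9 = 154,440.

Answer: 154,440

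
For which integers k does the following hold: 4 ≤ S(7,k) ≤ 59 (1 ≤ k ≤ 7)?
6

Explanation: S(7,1)=1; S(7,2)=63; S(7,3)=301; S(7,4)=350; S(7,5)=140; S(7,6)=21; S(7,7)=1. So valid k = 6.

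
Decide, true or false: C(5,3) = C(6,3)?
False

Reasoning: LHS = C(5,3) = 10; RHS = C(6,3) = 20. 10 ≠ 20, so the statement does not hold.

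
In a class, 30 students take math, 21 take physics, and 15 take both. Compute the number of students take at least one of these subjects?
|A∪B| = |A|+|B|-|A∩B| = 30+21-15 = 36.

Answer: 36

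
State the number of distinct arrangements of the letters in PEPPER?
60
Word has 6 letters (P=3, E=2, R=1). Arrangements: 6!/Π(k!) = 60.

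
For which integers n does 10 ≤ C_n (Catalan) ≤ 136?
4, 5, 6

Working:
C_3=5; C_4=14; C_5=42; C_6=132; C_7=429. So valid n = 4, 5, 6.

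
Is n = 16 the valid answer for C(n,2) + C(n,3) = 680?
C(16,2) + C(16,3) = 120 + 560 = 680, which equals 680.
Final answer: Yes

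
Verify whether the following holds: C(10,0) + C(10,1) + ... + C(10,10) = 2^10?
True
Binomial theorem with x = y = 1: Σ C(10,i) = (1+1)^10 = 2^10 = 1,024. The statement holds.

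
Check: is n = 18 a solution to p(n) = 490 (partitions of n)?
Pentagonal recurrence p(n) = p(n−1) + p(n−2) − p(n−5) − p(n−7) + …: p(18) = p(17) + p(16) − p(13) − p(11) + p(6) + p(3) = 297 + 231 − 101 − 56 + 11 + 3 = 385, which does not equal 490.
Final answer: No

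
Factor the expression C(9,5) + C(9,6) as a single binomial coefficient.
By Pascal's identity: C(9,5) + C(9,6) = C(10,6) = 210.
Final answer: C(10,6)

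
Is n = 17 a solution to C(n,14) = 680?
Yes

Reasoning: C(17,14) = 17·16·15·14·13·12·11·10·9·8·7·6·5·4/14! = 59,281,238,016,000/87,178,291,200 = 680, which equals 680.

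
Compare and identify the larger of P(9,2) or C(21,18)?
C(21,18)

P(9,2)=72, C(21,18)=1,330.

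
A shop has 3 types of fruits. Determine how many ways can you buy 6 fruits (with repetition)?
Stars and bars: C(6+3-1, 6) = C(8, 6) = 28.

Answer: 28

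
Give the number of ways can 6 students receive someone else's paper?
Using D(n) = (n-1)[D(n-1) + D(n-2)]:
D(6) = (6-1) × [D(5) + D(4)]
      = 5 × [44 + 9]
      = 5 × 53
      = 265
Final answer: 265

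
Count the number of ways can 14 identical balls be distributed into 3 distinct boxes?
120

Solution: C(14+3-1, 3-1) = C(16, 2) = 120.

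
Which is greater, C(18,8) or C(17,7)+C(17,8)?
By Pascal's identity: C(18,8) = C(17,7)+C(17,8) = 43,758. Equal.
Final answer: Equal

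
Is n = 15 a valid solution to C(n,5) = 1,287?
C(15,5) = 15·14·13·12·11/5! = 360,360/120 = 3,003, which does not equal 1,287.
Final answer: No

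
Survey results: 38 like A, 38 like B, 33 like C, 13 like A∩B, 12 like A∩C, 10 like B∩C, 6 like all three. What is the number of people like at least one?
80

Solution: |A∪B∪C| = 38+38+33-13-12-10+6 = 80.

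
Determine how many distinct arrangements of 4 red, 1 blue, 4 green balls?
630

Explanation: Multinomial: 9!/(4! × 1! × 4!) = 630.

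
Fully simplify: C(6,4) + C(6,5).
By Pascal's identity: C(7,5) = 21.

Answer: 21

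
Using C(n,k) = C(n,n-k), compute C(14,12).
91

Working:
C(14,12) = C(14,2) = 91.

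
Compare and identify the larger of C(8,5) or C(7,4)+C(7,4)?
C(8,5)=56; C(7,4)+C(7,4)=35+35=70.
Final answer: C(7,4)+C(7,4)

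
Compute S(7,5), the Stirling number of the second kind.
140

Using the Stirling recurrence: S(n,k) = k·S(n-1,k) + S(n-1,k-1)
S(7,5) = 5·S(6,5) + S(6,4)
         = 5·15 + 65
         = 75 + 65
         = 140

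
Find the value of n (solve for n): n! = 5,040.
7

Explanation: n! is strictly increasing. 5! = 120, 6! = 720, 7! = 5,040 ✓. So n = 7.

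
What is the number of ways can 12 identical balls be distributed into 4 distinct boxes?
C(12+4-1, 4-1) = C(15, 3) = 455.
Final answer: 455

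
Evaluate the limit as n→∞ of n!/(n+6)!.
0

Explanation: n!/(n+6)! = 1/[(n+1)(n+2)···(n+6)] → 0 as n → ∞.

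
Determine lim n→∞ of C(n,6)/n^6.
1/720

C(n,6) ≈ n^6/6! for large n. Limit = 1/6! = 1/720.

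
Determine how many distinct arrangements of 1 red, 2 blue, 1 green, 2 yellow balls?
180
Multinomial: 6!/(1! × 2! × 1! × 2!) = 180.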